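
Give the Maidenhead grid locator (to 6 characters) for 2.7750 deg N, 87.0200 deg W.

Add 180° to longitude and 90° to latitude: 92.9800, 92.7750.
Field: 92.9800/20 → 4 → E, 92.7750/10 → 9 → J; chars EJ.
Square: 12.9800/2 → 6, 2.7750/1 → 2; chars 62.
Subsquare: 0.9800/0.0833333 → 11 → l, 0.7750/0.0416667 → 18 → s; chars ls.

EJ62ls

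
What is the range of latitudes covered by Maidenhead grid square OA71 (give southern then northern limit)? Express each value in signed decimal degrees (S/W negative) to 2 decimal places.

-89.00, -88.00

Field O=14, A=0: +14·20° lon, +0·10° lat → SW at lon 100°, lat -90°.
Square 7, 1: +7·2° lon, +1·1° lat → SW at lon 114°, lat -89°.
Cell spans 2° lon × 1° lat.
south -89.00, north -88.00.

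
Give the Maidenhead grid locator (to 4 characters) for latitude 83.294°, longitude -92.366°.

ER33

Offset from 180°W / 90°S: lon 87.63°, lat 173.29°.
Field (20°×10°, letters A–R): lon ⌊87.63/20⌋ = 4 → E; lat ⌊173.29/10⌋ = 17 → R.
Square (2°×1°, digits 0–9): lon ⌊7.63/2⌋ = 3; lat ⌊3.29/1⌋ = 3.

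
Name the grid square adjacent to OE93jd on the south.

Latitude subsquare d = 3; −1 → 2 = c.
The longitude characters are unchanged.

OE93jc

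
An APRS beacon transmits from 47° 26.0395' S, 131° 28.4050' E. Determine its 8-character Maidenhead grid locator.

Add 180° to longitude and 90° to latitude: 311.47342, 42.56601.
Field: 311.47342/20 → 15 → P, 42.56601/10 → 4 → E; chars PE.
Square: 11.47342/2 → 5, 2.56601/1 → 2; chars 52.
Subsquare: 1.47342/0.0833333 → 17 → r, 0.56601/0.0416667 → 13 → n; chars rn.
Extended square: 0.05675/0.00833333 → 6, 0.02434/0.00416667 → 5; chars 65.

PE52rn65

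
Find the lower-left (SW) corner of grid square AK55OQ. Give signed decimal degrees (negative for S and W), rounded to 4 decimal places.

15.6667, -168.8333

Field A=0, K=10: +0·20° lon, +10·10° lat → SW at lon -180°, lat 10°.
Square 5, 5: +5·2° lon, +5·1° lat → SW at lon -170°, lat 15°.
Subsquare o=14, q=16: +14·0.0833333° lon, +16·0.0416667° lat → SW at lon -168.833°, lat 15.6667°.
latitude 15.6667, longitude -168.8333.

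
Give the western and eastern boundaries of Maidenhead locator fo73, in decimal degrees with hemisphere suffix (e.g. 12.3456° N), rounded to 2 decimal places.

Field F=5, O=14: +5·20° lon, +14·10° lat → SW at lon -80°, lat 50°.
Square 7, 3: +7·2° lon, +3·1° lat → SW at lon -66°, lat 53°.
Cell spans 2° lon × 1° lat.
west 66.00° W, east 64.00° W.

66.00° W, 64.00° W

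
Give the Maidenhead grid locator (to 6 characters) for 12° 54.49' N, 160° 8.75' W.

AK92wv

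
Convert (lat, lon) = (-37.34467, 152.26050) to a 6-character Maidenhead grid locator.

QF62dp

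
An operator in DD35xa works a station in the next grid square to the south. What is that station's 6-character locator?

Latitude subsquare a = 0; −1 → -1, wraps to 23 = x, carry into square.
Latitude square 5; −1 → 4.
The longitude characters are unchanged.

DD34xx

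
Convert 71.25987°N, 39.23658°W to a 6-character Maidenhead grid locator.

Shift to the Maidenhead origin (180°W, 90°S): lon 140.7634, lat 161.2599.
Field (20°×10°, letters A–R): 140.7634/20 → 7 → H, 161.2599/10 → 16 → Q; chars HQ.
Square (2°×1°, digits 0–9): 0.7634/2 → 0, 1.2599/1 → 1; chars 01.
Subsquare (5′×2.5′, letters a–x): 0.7634/0.0833333 → 9 → j, 0.2599/0.0416667 → 6 → g; chars jg.

HQ01jg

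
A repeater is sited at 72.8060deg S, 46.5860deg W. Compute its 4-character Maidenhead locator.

Shift to the Maidenhead origin (180°W, 90°S): lon 133.41, lat 17.19.
Field: 133.41/20 → 6 → G, 17.19/10 → 1 → B; chars GB.
Square: 13.41/2 → 6, 7.19/1 → 7; chars 67.

GB67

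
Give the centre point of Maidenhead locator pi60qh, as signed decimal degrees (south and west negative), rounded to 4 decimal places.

-9.6875, 133.3750

Field P=15, I=8: +15·20° lon, +8·10° lat → SW at lon 120°, lat -10°.
Square 6, 0: +6·2° lon, +0·1° lat → SW at lon 132°, lat -10°.
Subsquare q=16, h=7: +16·0.0833333° lon, +7·0.0416667° lat → SW at lon 133.333°, lat -9.70833°.
Cell spans 0.0833333° lon × 0.0416667° lat. Centre is SW corner plus half of each.
latitude -9.6875, longitude 133.3750.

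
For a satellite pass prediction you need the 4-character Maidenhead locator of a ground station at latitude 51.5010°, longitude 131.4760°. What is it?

PO51

Shift to the Maidenhead origin (180°W, 90°S): lon 311.48, lat 141.50.
Field: 311.48/20 → 15 → P, 141.50/10 → 14 → O; chars PO.
Square: 11.48/2 → 5, 1.50/1 → 1; chars 51.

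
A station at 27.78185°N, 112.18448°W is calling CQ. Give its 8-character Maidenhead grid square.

DL37vs77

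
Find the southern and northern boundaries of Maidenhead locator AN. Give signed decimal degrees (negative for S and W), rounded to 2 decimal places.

40.00, 50.00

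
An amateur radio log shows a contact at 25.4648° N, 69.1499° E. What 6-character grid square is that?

ML45nl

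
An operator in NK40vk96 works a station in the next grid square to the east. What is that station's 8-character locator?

NK40wk06

Longitude extended square 9; +1 → 10, wraps to 0, carry into subsquare.
Longitude subsquare v = 21; +1 → 22 = w.
The latitude characters are unchanged.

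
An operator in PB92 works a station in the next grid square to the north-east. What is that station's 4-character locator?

QB03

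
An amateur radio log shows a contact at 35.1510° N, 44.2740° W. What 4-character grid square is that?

Shift to the Maidenhead origin (180°W, 90°S): lon 135.73, lat 125.15.
Field: lon ⌊135.73/20⌋ = 6 → G; lat ⌊125.15/10⌋ = 12 → M.
Square: lon ⌊15.73/2⌋ = 7; lat ⌊5.15/1⌋ = 5.

GM75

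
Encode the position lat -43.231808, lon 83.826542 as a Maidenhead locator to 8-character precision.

NE16vs94

Add 180° to longitude and 90° to latitude: 263.82654, 46.76819.
Field: lon ⌊263.82654/20⌋ = 13 → N; lat ⌊46.76819/10⌋ = 4 → E.
Square: lon ⌊3.82654/2⌋ = 1; lat ⌊6.76819/1⌋ = 6.
Subsquare: lon ⌊1.82654/0.0833333⌋ = 21 → v; lat ⌊0.76819/0.0416667⌋ = 18 → s.
Extended square: lon ⌊0.07654/0.00833333⌋ = 9; lat ⌊0.01819/0.00416667⌋ = 4.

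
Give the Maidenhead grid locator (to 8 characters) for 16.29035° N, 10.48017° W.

Shift to the Maidenhead origin (180°W, 90°S): lon 169.51983, lat 106.29035.
Field: lon ⌊169.51983/20⌋ = 8 → I; lat ⌊106.29035/10⌋ = 10 → K.
Square: lon ⌊9.51983/2⌋ = 4; lat ⌊6.29035/1⌋ = 6.
Subsquare: lon ⌊1.51983/0.0833333⌋ = 18 → s; lat ⌊0.29035/0.0416667⌋ = 6 → g.
Extended square: lon ⌊0.01983/0.00833333⌋ = 2; lat ⌊0.04035/0.00416667⌋ = 9.

IK46sg29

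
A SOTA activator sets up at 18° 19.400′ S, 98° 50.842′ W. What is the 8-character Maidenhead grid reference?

EH01nq82

Offset from 180°W / 90°S: lon 81.15263°, lat 71.67667°.
Field (20°×10°, letters A–R): 81.15263/20 → 4 → E, 71.67667/10 → 7 → H; chars EH.
Square (2°×1°, digits 0–9): 1.15263/2 → 0, 1.67667/1 → 1; chars 01.
Subsquare (5′×2.5′, letters a–x): 1.15263/0.0833333 → 13 → n, 0.67667/0.0416667 → 16 → q; chars nq.
Extended square (30″×15″, digits 0–9): 0.06930/0.00833333 → 8, 0.01000/0.00416667 → 2; chars 82.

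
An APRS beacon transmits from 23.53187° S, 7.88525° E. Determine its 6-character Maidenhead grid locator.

JG36wl

Shift to the Maidenhead origin (180°W, 90°S): lon 187.8853, lat 66.4681.
Field (20°×10°, letters A–R): 187.8853/20 → 9 → J, 66.4681/10 → 6 → G; chars JG.
Square (2°×1°, digits 0–9): 7.8853/2 → 3, 6.4681/1 → 6; chars 36.
Subsquare (5′×2.5′, letters a–x): 1.8853/0.0833333 → 22 → w, 0.4681/0.0416667 → 11 → l; chars wl.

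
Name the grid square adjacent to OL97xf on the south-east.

PL07ae

Longitude subsquare x = 23; +1 → 24, wraps to 0 = a, carry into square.
Longitude square 9; +1 → 10, wraps to 0, carry into field.
Longitude field O = 14; +1 → 15 = P.
Latitude subsquare f = 5; −1 → 4 = e.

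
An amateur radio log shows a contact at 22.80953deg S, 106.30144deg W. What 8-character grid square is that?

Add 180° to longitude and 90° to latitude: 73.69856, 67.19047.
Field (20°×10°, letters A–R): lon ⌊73.69856/20⌋ = 3 → D; lat ⌊67.19047/10⌋ = 6 → G.
Square (2°×1°, digits 0–9): lon ⌊13.69856/2⌋ = 6; lat ⌊7.19047/1⌋ = 7.
Subsquare (5′×2.5′, letters a–x): lon ⌊1.69856/0.0833333⌋ = 20 → u; lat ⌊0.19047/0.0416667⌋ = 4 → e.
Extended square (30″×15″, digits 0–9): lon ⌊0.03189/0.00833333⌋ = 3; lat ⌊0.02380/0.00416667⌋ = 5.

DG67ue35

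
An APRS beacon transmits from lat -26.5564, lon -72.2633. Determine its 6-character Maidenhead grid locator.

FG33uk

Add 180° to longitude and 90° to latitude: 107.7367, 63.4436.
Field: lon ⌊107.7367/20⌋ = 5 → F; lat ⌊63.4436/10⌋ = 6 → G.
Square: lon ⌊7.7367/2⌋ = 3; lat ⌊3.4436/1⌋ = 3.
Subsquare: lon ⌊1.7367/0.0833333⌋ = 20 → u; lat ⌊0.4436/0.0416667⌋ = 10 → k.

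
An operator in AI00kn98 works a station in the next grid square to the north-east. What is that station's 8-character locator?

Longitude extended square 9; +1 → 10, wraps to 0, carry into subsquare.
Longitude subsquare k = 10; +1 → 11 = l.
Latitude extended square 8; +1 → 9.

AI00ln09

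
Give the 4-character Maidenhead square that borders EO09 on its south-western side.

DO98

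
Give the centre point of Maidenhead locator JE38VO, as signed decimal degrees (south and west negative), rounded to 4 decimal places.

-41.3958, 7.7917

Field J=9, E=4: +9·20° lon, +4·10° lat → SW at lon 0°, lat -50°.
Square 3, 8: +3·2° lon, +8·1° lat → SW at lon 6°, lat -42°.
Subsquare v=21, o=14: +21·0.0833333° lon, +14·0.0416667° lat → SW at lon 7.75°, lat -41.4167°.
Cell spans 0.0833333° lon × 0.0416667° lat. Centre is SW corner plus half of each.
latitude -41.3958, longitude 7.7917.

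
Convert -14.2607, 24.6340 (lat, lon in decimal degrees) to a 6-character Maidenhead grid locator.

KH25hr

Add 180° to longitude and 90° to latitude: 204.6340, 75.7393.
Field: 204.6340/20 → 10 → K, 75.7393/10 → 7 → H; chars KH.
Square: 4.6340/2 → 2, 5.7393/1 → 5; chars 25.
Subsquare: 0.6340/0.0833333 → 7 → h, 0.7393/0.0416667 → 17 → r; chars hr.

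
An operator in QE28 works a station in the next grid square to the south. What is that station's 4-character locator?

Latitude square 8; −1 → 7.
The longitude characters are unchanged.

QE27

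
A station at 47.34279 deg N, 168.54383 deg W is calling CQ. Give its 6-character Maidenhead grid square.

AN57ri

Shift to the Maidenhead origin (180°W, 90°S): lon 11.4562, lat 137.3428.
Field: lon ⌊11.4562/20⌋ = 0 → A; lat ⌊137.3428/10⌋ = 13 → N.
Square: lon ⌊11.4562/2⌋ = 5; lat ⌊7.3428/1⌋ = 7.
Subsquare: lon ⌊1.4562/0.0833333⌋ = 17 → r; lat ⌊0.3428/0.0416667⌋ = 8 → i.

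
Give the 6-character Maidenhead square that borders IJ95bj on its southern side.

IJ95bi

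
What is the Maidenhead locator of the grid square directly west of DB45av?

DB35xv

Longitude subsquare a = 0; −1 → -1, wraps to 23 = x, carry into square.
Longitude square 4; −1 → 3.
The latitude characters are unchanged.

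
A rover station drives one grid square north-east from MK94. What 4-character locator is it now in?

Longitude square 9; +1 → 10, wraps to 0, carry into field.
Longitude field M = 12; +1 → 13 = N.
Latitude square 4; +1 → 5.

NK05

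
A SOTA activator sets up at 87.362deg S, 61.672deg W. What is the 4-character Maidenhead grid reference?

Shift to the Maidenhead origin (180°W, 90°S): lon 118.33, lat 2.64.
Field (20°×10°, letters A–R): 118.33/20 → 5 → F, 2.64/10 → 0 → A; chars FA.
Square (2°×1°, digits 0–9): 18.33/2 → 9, 2.64/1 → 2; chars 92.

FA92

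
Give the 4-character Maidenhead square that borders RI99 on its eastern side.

Longitude square 9; +1 → 10, wraps to 0, carry into field.
Longitude field R = 17; +1 → 18, wraps to 0 = A, wrapping around the antimeridian.
The latitude characters are unchanged.

AI09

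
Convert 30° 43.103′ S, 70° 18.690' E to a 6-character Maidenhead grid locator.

MF59dg

Offset from 180°W / 90°S: lon 250.3115°, lat 59.2816°.
Field (20°×10°, letters A–R): lon ⌊250.3115/20⌋ = 12 → M; lat ⌊59.2816/10⌋ = 5 → F.
Square (2°×1°, digits 0–9): lon ⌊10.3115/2⌋ = 5; lat ⌊9.2816/1⌋ = 9.
Subsquare (5′×2.5′, letters a–x): lon ⌊0.3115/0.0833333⌋ = 3 → d; lat ⌊0.2816/0.0416667⌋ = 6 → g.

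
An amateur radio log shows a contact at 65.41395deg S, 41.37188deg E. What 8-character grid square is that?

Offset from 180°W / 90°S: lon 221.37188°, lat 24.58605°.
Field: 221.37188/20 → 11 → L, 24.58605/10 → 2 → C; chars LC.
Square: 1.37188/2 → 0, 4.58605/1 → 4; chars 04.
Subsquare: 1.37188/0.0833333 → 16 → q, 0.58605/0.0416667 → 14 → o; chars qo.
Extended square: 0.03855/0.00833333 → 4, 0.00272/0.00416667 → 0; chars 40.

LC04qo40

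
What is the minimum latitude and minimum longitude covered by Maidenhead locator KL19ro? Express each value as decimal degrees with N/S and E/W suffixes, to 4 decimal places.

29.5833° N, 23.4167° E

Field K=10, L=11: +10·20° lon, +11·10° lat → SW at lon 20°, lat 20°.
Square 1, 9: +1·2° lon, +9·1° lat → SW at lon 22°, lat 29°.
Subsquare r=17, o=14: +17·0.0833333° lon, +14·0.0416667° lat → SW at lon 23.4167°, lat 29.5833°.
latitude 29.5833° N, longitude 23.4167° E.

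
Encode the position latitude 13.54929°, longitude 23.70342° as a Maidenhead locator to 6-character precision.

KK13un

Add 180° to longitude and 90° to latitude: 203.7034, 103.5493.
Field: lon ⌊203.7034/20⌋ = 10 → K; lat ⌊103.5493/10⌋ = 10 → K.
Square: lon ⌊3.7034/2⌋ = 1; lat ⌊3.5493/1⌋ = 3.
Subsquare: lon ⌊1.7034/0.0833333⌋ = 20 → u; lat ⌊0.5493/0.0416667⌋ = 13 → n.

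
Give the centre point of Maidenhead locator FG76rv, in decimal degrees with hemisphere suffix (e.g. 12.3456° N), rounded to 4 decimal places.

23.1042° S, 64.5417° W

Field F=5, G=6: +5·20° lon, +6·10° lat → SW at lon -80°, lat -30°.
Square 7, 6: +7·2° lon, +6·1° lat → SW at lon -66°, lat -24°.
Subsquare r=17, v=21: +17·0.0833333° lon, +21·0.0416667° lat → SW at lon -64.5833°, lat -23.125°.
Cell spans 0.0833333° lon × 0.0416667° lat. Centre is SW corner plus half of each.
latitude 23.1042° S, longitude 64.5417° W.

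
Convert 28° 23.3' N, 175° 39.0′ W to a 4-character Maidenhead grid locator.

Shift to the Maidenhead origin (180°W, 90°S): lon 4.35, lat 118.39.
Field: 4.35/20 → 0 → A, 118.39/10 → 11 → L; chars AL.
Square: 4.35/2 → 2, 8.39/1 → 8; chars 28.

AL28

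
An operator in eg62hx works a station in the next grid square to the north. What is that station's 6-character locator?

EG63ha

Latitude subsquare x = 23; +1 → 24, wraps to 0 = a, carry into square.
Latitude square 2; +1 → 3.
The longitude characters are unchanged.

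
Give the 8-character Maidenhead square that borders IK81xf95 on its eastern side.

IK91af05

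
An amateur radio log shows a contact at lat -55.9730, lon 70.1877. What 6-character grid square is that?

Offset from 180°W / 90°S: lon 250.1877°, lat 34.0270°.
Field: lon ⌊250.1877/20⌋ = 12 → M; lat ⌊34.0270/10⌋ = 3 → D.
Square: lon ⌊10.1877/2⌋ = 5; lat ⌊4.0270/1⌋ = 4.
Subsquare: lon ⌊0.1877/0.0833333⌋ = 2 → c; lat ⌊0.0270/0.0416667⌋ = 0 → a.

MD54ca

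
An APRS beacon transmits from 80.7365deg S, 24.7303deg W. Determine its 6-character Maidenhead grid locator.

Offset from 180°W / 90°S: lon 155.2697°, lat 9.2635°.
Field: 155.2697/20 → 7 → H, 9.2635/10 → 0 → A; chars HA.
Square: 15.2697/2 → 7, 9.2635/1 → 9; chars 79.
Subsquare: 1.2697/0.0833333 → 15 → p, 0.2635/0.0416667 → 6 → g; chars pg.

HA79pg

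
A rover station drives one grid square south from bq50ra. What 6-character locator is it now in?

Latitude subsquare a = 0; −1 → -1, wraps to 23 = x, carry into square.
Latitude square 0; −1 → -1, wraps to 9, carry into field.
Latitude field Q = 16; −1 → 15 = P.
The longitude characters are unchanged.

BP59rx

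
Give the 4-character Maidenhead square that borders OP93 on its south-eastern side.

PP02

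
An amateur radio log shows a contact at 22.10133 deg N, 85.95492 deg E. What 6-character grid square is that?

NL22xc

Add 180° to longitude and 90° to latitude: 265.9549, 112.1013.
Field: lon ⌊265.9549/20⌋ = 13 → N; lat ⌊112.1013/10⌋ = 11 → L.
Square: lon ⌊5.9549/2⌋ = 2; lat ⌊2.1013/1⌋ = 2.
Subsquare: lon ⌊1.9549/0.0833333⌋ = 23 → x; lat ⌊0.1013/0.0416667⌋ = 2 → c.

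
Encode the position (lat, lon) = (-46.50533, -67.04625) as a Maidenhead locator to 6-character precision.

FE63ll

Shift to the Maidenhead origin (180°W, 90°S): lon 112.9537, lat 43.4947.
Field: 112.9537/20 → 5 → F, 43.4947/10 → 4 → E; chars FE.
Square: 12.9537/2 → 6, 3.4947/1 → 3; chars 63.
Subsquare: 0.9537/0.0833333 → 11 → l, 0.4947/0.0416667 → 11 → l; chars ll.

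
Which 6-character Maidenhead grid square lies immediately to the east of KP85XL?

Longitude subsquare x = 23; +1 → 24, wraps to 0 = a, carry into square.
Longitude square 8; +1 → 9.
The latitude characters are unchanged.

KP95al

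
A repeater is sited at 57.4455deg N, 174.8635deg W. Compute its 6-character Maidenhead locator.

Offset from 180°W / 90°S: lon 5.1365°, lat 147.4455°.
Field: 5.1365/20 → 0 → A, 147.4455/10 → 14 → O; chars AO.
Square: 5.1365/2 → 2, 7.4455/1 → 7; chars 27.
Subsquare: 1.1365/0.0833333 → 13 → n, 0.4455/0.0416667 → 10 → k; chars nk.

AO27nk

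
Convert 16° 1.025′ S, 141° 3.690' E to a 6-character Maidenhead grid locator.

QH03mx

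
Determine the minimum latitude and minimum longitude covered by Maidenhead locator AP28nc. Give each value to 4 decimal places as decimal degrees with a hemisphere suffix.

Field A=0, P=15: +0·20° lon, +15·10° lat → SW at lon -180°, lat 60°.
Square 2, 8: +2·2° lon, +8·1° lat → SW at lon -176°, lat 68°.
Subsquare n=13, c=2: +13·0.0833333° lon, +2·0.0416667° lat → SW at lon -174.917°, lat 68.0833°.
latitude 68.0833° N, longitude 174.9167° W.

68.0833° N, 174.9167° W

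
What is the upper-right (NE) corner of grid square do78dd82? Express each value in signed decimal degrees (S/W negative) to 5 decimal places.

58.13750, -105.67500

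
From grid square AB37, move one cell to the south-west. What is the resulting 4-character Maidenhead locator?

Longitude square 3; −1 → 2.
Latitude square 7; −1 → 6.

AB26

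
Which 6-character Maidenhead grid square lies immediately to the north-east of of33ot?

OF33pu

Longitude subsquare o = 14; +1 → 15 = p.
Latitude subsquare t = 19; +1 → 20 = u.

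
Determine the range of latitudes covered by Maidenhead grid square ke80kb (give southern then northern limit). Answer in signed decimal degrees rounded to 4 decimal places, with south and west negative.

Field K=10, E=4: +10·20° lon, +4·10° lat → SW at lon 20°, lat -50°.
Square 8, 0: +8·2° lon, +0·1° lat → SW at lon 36°, lat -50°.
Subsquare k=10, b=1: +10·0.0833333° lon, +1·0.0416667° lat → SW at lon 36.8333°, lat -49.9583°.
Cell spans 0.0833333° lon × 0.0416667° lat.
south -49.9583, north -49.9167.

-49.9583, -49.9167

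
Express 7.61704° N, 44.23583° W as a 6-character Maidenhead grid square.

Add 180° to longitude and 90° to latitude: 135.7642, 97.6170.
Field (20°×10°, letters A–R): lon ⌊135.7642/20⌋ = 6 → G; lat ⌊97.6170/10⌋ = 9 → J.
Square (2°×1°, digits 0–9): lon ⌊15.7642/2⌋ = 7; lat ⌊7.6170/1⌋ = 7.
Subsquare (5′×2.5′, letters a–x): lon ⌊1.7642/0.0833333⌋ = 21 → v; lat ⌊0.6170/0.0416667⌋ = 14 → o.

GJ77vo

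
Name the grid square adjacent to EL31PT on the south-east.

EL31qs

Longitude subsquare p = 15; +1 → 16 = q.
Latitude subsquare t = 19; −1 → 18 = s.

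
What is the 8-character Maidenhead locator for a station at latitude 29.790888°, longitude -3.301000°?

IL89is39

Shift to the Maidenhead origin (180°W, 90°S): lon 176.69900, lat 119.79089.
Field: 176.69900/20 → 8 → I, 119.79089/10 → 11 → L; chars IL.
Square: 16.69900/2 → 8, 9.79089/1 → 9; chars 89.
Subsquare: 0.69900/0.0833333 → 8 → i, 0.79089/0.0416667 → 18 → s; chars is.
Extended square: 0.03233/0.00833333 → 3, 0.04089/0.00416667 → 9; chars 39.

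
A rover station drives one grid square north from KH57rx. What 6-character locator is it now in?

KH58ra

Latitude subsquare x = 23; +1 → 24, wraps to 0 = a, carry into square.
Latitude square 7; +1 → 8.
The longitude characters are unchanged.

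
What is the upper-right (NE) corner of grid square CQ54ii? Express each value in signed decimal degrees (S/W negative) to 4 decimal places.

74.3750, -129.2500

Field C=2, Q=16: +2·20° lon, +16·10° lat → SW at lon -140°, lat 70°.
Square 5, 4: +5·2° lon, +4·1° lat → SW at lon -130°, lat 74°.
Subsquare i=8, i=8: +8·0.0833333° lon, +8·0.0416667° lat → SW at lon -129.333°, lat 74.3333°.
Cell spans 0.0833333° lon × 0.0416667° lat. NE corner is SW corner plus one full cell.
latitude 74.3750, longitude -129.2500.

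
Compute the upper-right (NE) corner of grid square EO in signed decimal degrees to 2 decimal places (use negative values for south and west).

60.00, -80.00

Field E=4, O=14: +4·20° lon, +14·10° lat → SW at lon -100°, lat 50°.
Cell spans 20° lon × 10° lat. NE corner is SW corner plus one full cell.
latitude 60.00, longitude -80.00.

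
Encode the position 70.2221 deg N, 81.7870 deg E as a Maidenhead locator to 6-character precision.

Add 180° to longitude and 90° to latitude: 261.7870, 160.2221.
Field (20°×10°, letters A–R): lon ⌊261.7870/20⌋ = 13 → N; lat ⌊160.2221/10⌋ = 16 → Q.
Square (2°×1°, digits 0–9): lon ⌊1.7870/2⌋ = 0; lat ⌊0.2221/1⌋ = 0.
Subsquare (5′×2.5′, letters a–x): lon ⌊1.7870/0.0833333⌋ = 21 → v; lat ⌊0.2221/0.0416667⌋ = 5 → f.

NQ00vf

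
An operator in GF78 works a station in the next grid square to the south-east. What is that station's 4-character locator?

GF87

Longitude square 7; +1 → 8.
Latitude square 8; −1 → 7.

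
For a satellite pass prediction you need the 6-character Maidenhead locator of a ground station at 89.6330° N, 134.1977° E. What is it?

PR79cp

Add 180° to longitude and 90° to latitude: 314.1977, 179.6330.
Field: lon ⌊314.1977/20⌋ = 15 → P; lat ⌊179.6330/10⌋ = 17 → R.
Square: lon ⌊14.1977/2⌋ = 7; lat ⌊9.6330/1⌋ = 9.
Subsquare: lon ⌊0.1977/0.0833333⌋ = 2 → c; lat ⌊0.6330/0.0416667⌋ = 15 → p.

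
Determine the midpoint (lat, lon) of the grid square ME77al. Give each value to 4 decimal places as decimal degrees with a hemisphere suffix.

Field M=12, E=4: +12·20° lon, +4·10° lat → SW at lon 60°, lat -50°.
Square 7, 7: +7·2° lon, +7·1° lat → SW at lon 74°, lat -43°.
Subsquare a=0, l=11: +0·0.0833333° lon, +11·0.0416667° lat → SW at lon 74°, lat -42.5417°.
Cell spans 0.0833333° lon × 0.0416667° lat. Centre is SW corner plus half of each.
latitude 42.5208° S, longitude 74.0417° E.

42.5208° S, 74.0417° E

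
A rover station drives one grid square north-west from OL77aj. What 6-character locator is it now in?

Longitude subsquare a = 0; −1 → -1, wraps to 23 = x, carry into square.
Longitude square 7; −1 → 6.
Latitude subsquare j = 9; +1 → 10 = k.

OL67xk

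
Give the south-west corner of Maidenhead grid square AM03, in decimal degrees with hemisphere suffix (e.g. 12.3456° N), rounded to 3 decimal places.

Field A=0, M=12: +0·20° lon, +12·10° lat → SW at lon -180°, lat 30°.
Square 0, 3: +0·2° lon, +3·1° lat → SW at lon -180°, lat 33°.
latitude 33.000° N, longitude 180.000° W.

33.000° N, 180.000° W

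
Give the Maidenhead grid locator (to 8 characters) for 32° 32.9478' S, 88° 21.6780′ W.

Add 180° to longitude and 90° to latitude: 91.63870, 57.45087.
Field: lon ⌊91.63870/20⌋ = 4 → E; lat ⌊57.45087/10⌋ = 5 → F.
Square: lon ⌊11.63870/2⌋ = 5; lat ⌊7.45087/1⌋ = 7.
Subsquare: lon ⌊1.63870/0.0833333⌋ = 19 → t; lat ⌊0.45087/0.0416667⌋ = 10 → k.
Extended square: lon ⌊0.05537/0.00833333⌋ = 6; lat ⌊0.03420/0.00416667⌋ = 8.

EF57tk68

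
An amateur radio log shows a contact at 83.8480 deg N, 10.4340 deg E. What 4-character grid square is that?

Offset from 180°W / 90°S: lon 190.43°, lat 173.85°.
Field: 190.43/20 → 9 → J, 173.85/10 → 17 → R; chars JR.
Square: 10.43/2 → 5, 3.85/1 → 3; chars 53.

JR53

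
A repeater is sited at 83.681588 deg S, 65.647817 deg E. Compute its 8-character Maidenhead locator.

MA26th76

Add 180° to longitude and 90° to latitude: 245.64782, 6.31841.
Field: 245.64782/20 → 12 → M, 6.31841/10 → 0 → A; chars MA.
Square: 5.64782/2 → 2, 6.31841/1 → 6; chars 26.
Subsquare: 1.64782/0.0833333 → 19 → t, 0.31841/0.0416667 → 7 → h; chars th.
Extended square: 0.06448/0.00833333 → 7, 0.02675/0.00416667 → 6; chars 76.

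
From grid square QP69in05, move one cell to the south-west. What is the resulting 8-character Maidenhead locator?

QP69hn94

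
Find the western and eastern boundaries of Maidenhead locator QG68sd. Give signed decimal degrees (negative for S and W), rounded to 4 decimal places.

153.5000, 153.5833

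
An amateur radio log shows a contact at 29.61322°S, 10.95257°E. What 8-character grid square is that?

Add 180° to longitude and 90° to latitude: 190.95257, 60.38678.
Field (20°×10°, letters A–R): lon ⌊190.95257/20⌋ = 9 → J; lat ⌊60.38678/10⌋ = 6 → G.
Square (2°×1°, digits 0–9): lon ⌊10.95257/2⌋ = 5; lat ⌊0.38678/1⌋ = 0.
Subsquare (5′×2.5′, letters a–x): lon ⌊0.95257/0.0833333⌋ = 11 → l; lat ⌊0.38678/0.0416667⌋ = 9 → j.
Extended square (30″×15″, digits 0–9): lon ⌊0.03590/0.00833333⌋ = 4; lat ⌊0.01178/0.00416667⌋ = 2.

JG50lj42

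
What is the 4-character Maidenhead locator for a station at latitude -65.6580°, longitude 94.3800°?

NC74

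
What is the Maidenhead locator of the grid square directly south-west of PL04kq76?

Longitude extended square 7; −1 → 6.
Latitude extended square 6; −1 → 5.

PL04kq65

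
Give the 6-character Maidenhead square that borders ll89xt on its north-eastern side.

Longitude subsquare x = 23; +1 → 24, wraps to 0 = a, carry into square.
Longitude square 8; +1 → 9.
Latitude subsquare t = 19; +1 → 20 = u.

LL99au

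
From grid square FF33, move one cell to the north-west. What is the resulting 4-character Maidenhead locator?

FF24

Longitude square 3; −1 → 2.
Latitude square 3; +1 → 4.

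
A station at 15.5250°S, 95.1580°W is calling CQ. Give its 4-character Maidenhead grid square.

EH24

Shift to the Maidenhead origin (180°W, 90°S): lon 84.84, lat 74.47.
Field: 84.84/20 → 4 → E, 74.47/10 → 7 → H; chars EH.
Square: 4.84/2 → 2, 4.47/1 → 4; chars 24.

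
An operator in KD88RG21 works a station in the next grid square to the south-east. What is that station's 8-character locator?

Longitude extended square 2; +1 → 3.
Latitude extended square 1; −1 → 0.

KD88rg30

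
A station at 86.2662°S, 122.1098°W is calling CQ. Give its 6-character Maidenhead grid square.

CA83wr

Add 180° to longitude and 90° to latitude: 57.8902, 3.7338.
Field (20°×10°, letters A–R): lon ⌊57.8902/20⌋ = 2 → C; lat ⌊3.7338/10⌋ = 0 → A.
Square (2°×1°, digits 0–9): lon ⌊17.8902/2⌋ = 8; lat ⌊3.7338/1⌋ = 3.
Subsquare (5′×2.5′, letters a–x): lon ⌊1.8902/0.0833333⌋ = 22 → w; lat ⌊0.7338/0.0416667⌋ = 17 → r.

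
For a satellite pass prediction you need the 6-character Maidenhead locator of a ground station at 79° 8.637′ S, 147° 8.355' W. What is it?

BB60ku

Shift to the Maidenhead origin (180°W, 90°S): lon 32.8607, lat 10.8560.
Field: lon ⌊32.8607/20⌋ = 1 → B; lat ⌊10.8560/10⌋ = 1 → B.
Square: lon ⌊12.8607/2⌋ = 6; lat ⌊0.8560/1⌋ = 0.
Subsquare: lon ⌊0.8607/0.0833333⌋ = 10 → k; lat ⌊0.8560/0.0416667⌋ = 20 → u.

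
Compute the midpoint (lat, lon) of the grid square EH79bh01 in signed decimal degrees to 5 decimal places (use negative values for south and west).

Field E=4, H=7: +4·20° lon, +7·10° lat → SW at lon -100°, lat -20°.
Square 7, 9: +7·2° lon, +9·1° lat → SW at lon -86°, lat -11°.
Subsquare b=1, h=7: +1·0.0833333° lon, +7·0.0416667° lat → SW at lon -85.9167°, lat -10.7083°.
Extended square 0, 1: +0·0.00833333° lon, +1·0.00416667° lat → SW at lon -85.9167°, lat -10.7042°.
Cell spans 0.00833333° lon × 0.00416667° lat. Centre is SW corner plus half of each.
latitude -10.70208, longitude -85.91250.

-10.70208, -85.91250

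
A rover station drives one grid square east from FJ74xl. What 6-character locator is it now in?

Longitude subsquare x = 23; +1 → 24, wraps to 0 = a, carry into square.
Longitude square 7; +1 → 8.
The latitude characters are unchanged.

FJ84al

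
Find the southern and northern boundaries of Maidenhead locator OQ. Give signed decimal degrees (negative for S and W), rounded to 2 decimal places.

Field O=14, Q=16: +14·20° lon, +16·10° lat → SW at lon 100°, lat 70°.
Cell spans 20° lon × 10° lat.
south 70.00, north 80.00.

70.00, 80.00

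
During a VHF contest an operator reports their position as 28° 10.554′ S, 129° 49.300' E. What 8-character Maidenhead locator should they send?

PG41vt87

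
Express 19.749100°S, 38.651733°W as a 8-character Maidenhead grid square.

HH00qg10

Add 180° to longitude and 90° to latitude: 141.34827, 70.25090.
Field: lon ⌊141.34827/20⌋ = 7 → H; lat ⌊70.25090/10⌋ = 7 → H.
Square: lon ⌊1.34827/2⌋ = 0; lat ⌊0.25090/1⌋ = 0.
Subsquare: lon ⌊1.34827/0.0833333⌋ = 16 → q; lat ⌊0.25090/0.0416667⌋ = 6 → g.
Extended square: lon ⌊0.01493/0.00833333⌋ = 1; lat ⌊0.00090/0.00416667⌋ = 0.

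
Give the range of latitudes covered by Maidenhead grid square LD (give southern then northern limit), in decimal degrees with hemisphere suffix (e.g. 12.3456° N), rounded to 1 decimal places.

60.0° S, 50.0° S

Field L=11, D=3: +11·20° lon, +3·10° lat → SW at lon 40°, lat -60°.
Cell spans 20° lon × 10° lat.
south 60.0° S, north 50.0° S.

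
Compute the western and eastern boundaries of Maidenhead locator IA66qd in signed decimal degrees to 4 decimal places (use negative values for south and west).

-6.6667, -6.5833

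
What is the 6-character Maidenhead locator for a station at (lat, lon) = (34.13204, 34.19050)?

KM74cd

Offset from 180°W / 90°S: lon 214.1905°, lat 124.1320°.
Field: 214.1905/20 → 10 → K, 124.1320/10 → 12 → M; chars KM.
Square: 14.1905/2 → 7, 4.1320/1 → 4; chars 74.
Subsquare: 0.1905/0.0833333 → 2 → c, 0.1320/0.0416667 → 3 → d; chars cd.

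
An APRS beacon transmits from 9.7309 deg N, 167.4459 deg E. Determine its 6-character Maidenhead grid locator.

RJ39rr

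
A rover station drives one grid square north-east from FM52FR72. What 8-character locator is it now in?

FM52fr83

Longitude extended square 7; +1 → 8.
Latitude extended square 2; +1 → 3.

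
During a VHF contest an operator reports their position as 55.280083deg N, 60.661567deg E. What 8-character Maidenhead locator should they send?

Offset from 180°W / 90°S: lon 240.66157°, lat 145.28008°.
Field (20°×10°, letters A–R): 240.66157/20 → 12 → M, 145.28008/10 → 14 → O; chars MO.
Square (2°×1°, digits 0–9): 0.66157/2 → 0, 5.28008/1 → 5; chars 05.
Subsquare (5′×2.5′, letters a–x): 0.66157/0.0833333 → 7 → h, 0.28008/0.0416667 → 6 → g; chars hg.
Extended square (30″×15″, digits 0–9): 0.07823/0.00833333 → 9, 0.03008/0.00416667 → 7; chars 97.

MO05hg97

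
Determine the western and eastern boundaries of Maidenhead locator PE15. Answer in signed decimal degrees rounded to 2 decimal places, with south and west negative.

122.00, 124.00

Field P=15, E=4: +15·20° lon, +4·10° lat → SW at lon 120°, lat -50°.
Square 1, 5: +1·2° lon, +5·1° lat → SW at lon 122°, lat -45°.
Cell spans 2° lon × 1° lat.
west 122.00, east 124.00.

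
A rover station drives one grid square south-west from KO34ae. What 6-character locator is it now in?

KO24xd

Longitude subsquare a = 0; −1 → -1, wraps to 23 = x, carry into square.
Longitude square 3; −1 → 2.
Latitude subsquare e = 4; −1 → 3 = d.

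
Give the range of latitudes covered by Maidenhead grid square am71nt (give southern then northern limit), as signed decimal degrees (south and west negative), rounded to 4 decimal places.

Field A=0, M=12: +0·20° lon, +12·10° lat → SW at lon -180°, lat 30°.
Square 7, 1: +7·2° lon, +1·1° lat → SW at lon -166°, lat 31°.
Subsquare n=13, t=19: +13·0.0833333° lon, +19·0.0416667° lat → SW at lon -164.917°, lat 31.7917°.
Cell spans 0.0833333° lon × 0.0416667° lat.
south 31.7917, north 31.8333.

31.7917, 31.8333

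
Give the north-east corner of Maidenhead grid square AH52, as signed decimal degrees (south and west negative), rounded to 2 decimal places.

-17.00, -168.00

Field A=0, H=7: +0·20° lon, +7·10° lat → SW at lon -180°, lat -20°.
Square 5, 2: +5·2° lon, +2·1° lat → SW at lon -170°, lat -18°.
Cell spans 2° lon × 1° lat. NE corner is SW corner plus one full cell.
latitude -17.00, longitude -168.00.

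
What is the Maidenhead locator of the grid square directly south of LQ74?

LQ73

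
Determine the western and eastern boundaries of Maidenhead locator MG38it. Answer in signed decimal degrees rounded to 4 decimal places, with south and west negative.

Field M=12, G=6: +12·20° lon, +6·10° lat → SW at lon 60°, lat -30°.
Square 3, 8: +3·2° lon, +8·1° lat → SW at lon 66°, lat -22°.
Subsquare i=8, t=19: +8·0.0833333° lon, +19·0.0416667° lat → SW at lon 66.6667°, lat -21.2083°.
Cell spans 0.0833333° lon × 0.0416667° lat.
west 66.6667, east 66.7500.

66.6667, 66.7500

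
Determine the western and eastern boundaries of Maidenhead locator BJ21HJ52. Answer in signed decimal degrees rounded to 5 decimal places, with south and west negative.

-155.37500, -155.36667

Field B=1, J=9: +1·20° lon, +9·10° lat → SW at lon -160°, lat 0°.
Square 2, 1: +2·2° lon, +1·1° lat → SW at lon -156°, lat 1°.
Subsquare h=7, j=9: +7·0.0833333° lon, +9·0.0416667° lat → SW at lon -155.417°, lat 1.375°.
Extended square 5, 2: +5·0.00833333° lon, +2·0.00416667° lat → SW at lon -155.375°, lat 1.38333°.
Cell spans 0.00833333° lon × 0.00416667° lat.
west -155.37500, east -155.36667.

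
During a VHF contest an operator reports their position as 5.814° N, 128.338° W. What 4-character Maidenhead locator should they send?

CJ55

Offset from 180°W / 90°S: lon 51.66°, lat 95.81°.
Field: 51.66/20 → 2 → C, 95.81/10 → 9 → J; chars CJ.
Square: 11.66/2 → 5, 5.81/1 → 5; chars 55.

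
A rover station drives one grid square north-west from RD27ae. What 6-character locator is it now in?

RD17xf

Longitude subsquare a = 0; −1 → -1, wraps to 23 = x, carry into square.
Longitude square 2; −1 → 1.
Latitude subsquare e = 4; +1 → 5 = f.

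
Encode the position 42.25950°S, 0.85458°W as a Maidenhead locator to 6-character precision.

Offset from 180°W / 90°S: lon 179.1454°, lat 47.7405°.
Field: lon ⌊179.1454/20⌋ = 8 → I; lat ⌊47.7405/10⌋ = 4 → E.
Square: lon ⌊19.1454/2⌋ = 9; lat ⌊7.7405/1⌋ = 7.
Subsquare: lon ⌊1.1454/0.0833333⌋ = 13 → n; lat ⌊0.7405/0.0416667⌋ = 17 → r.

IE97nr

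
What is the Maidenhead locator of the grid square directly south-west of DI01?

Longitude square 0; −1 → -1, wraps to 9, carry into field.
Longitude field D = 3; −1 → 2 = C.
Latitude square 1; −1 → 0.

CI90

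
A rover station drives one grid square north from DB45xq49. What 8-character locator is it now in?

DB45xr40

Latitude extended square 9; +1 → 10, wraps to 0, carry into subsquare.
Latitude subsquare q = 16; +1 → 17 = r.
The longitude characters are unchanged.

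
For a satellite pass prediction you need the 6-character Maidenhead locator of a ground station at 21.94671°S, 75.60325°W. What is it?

FG28eb

Offset from 180°W / 90°S: lon 104.3967°, lat 68.0533°.
Field: lon ⌊104.3967/20⌋ = 5 → F; lat ⌊68.0533/10⌋ = 6 → G.
Square: lon ⌊4.3967/2⌋ = 2; lat ⌊8.0533/1⌋ = 8.
Subsquare: lon ⌊0.3967/0.0833333⌋ = 4 → e; lat ⌊0.0533/0.0416667⌋ = 1 → b.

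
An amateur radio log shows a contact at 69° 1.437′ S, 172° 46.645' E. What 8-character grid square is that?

Offset from 180°W / 90°S: lon 352.77742°, lat 20.97605°.
Field: lon ⌊352.77742/20⌋ = 17 → R; lat ⌊20.97605/10⌋ = 2 → C.
Square: lon ⌊12.77742/2⌋ = 6; lat ⌊0.97605/1⌋ = 0.
Subsquare: lon ⌊0.77742/0.0833333⌋ = 9 → j; lat ⌊0.97605/0.0416667⌋ = 23 → x.
Extended square: lon ⌊0.02742/0.00833333⌋ = 3; lat ⌊0.01772/0.00416667⌋ = 4.

RC60jx34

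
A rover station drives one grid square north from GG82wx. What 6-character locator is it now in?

Latitude subsquare x = 23; +1 → 24, wraps to 0 = a, carry into square.
Latitude square 2; +1 → 3.
The longitude characters are unchanged.

GG83wa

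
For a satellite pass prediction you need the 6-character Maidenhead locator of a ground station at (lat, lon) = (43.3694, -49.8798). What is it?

GN53bi

Shift to the Maidenhead origin (180°W, 90°S): lon 130.1202, lat 133.3694.
Field: lon ⌊130.1202/20⌋ = 6 → G; lat ⌊133.3694/10⌋ = 13 → N.
Square: lon ⌊10.1202/2⌋ = 5; lat ⌊3.3694/1⌋ = 3.
Subsquare: lon ⌊0.1202/0.0833333⌋ = 1 → b; lat ⌊0.3694/0.0416667⌋ = 8 → i.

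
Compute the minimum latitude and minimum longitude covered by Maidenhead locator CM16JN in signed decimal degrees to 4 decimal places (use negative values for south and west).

36.5417, -137.2500

Field C=2, M=12: +2·20° lon, +12·10° lat → SW at lon -140°, lat 30°.
Square 1, 6: +1·2° lon, +6·1° lat → SW at lon -138°, lat 36°.
Subsquare j=9, n=13: +9·0.0833333° lon, +13·0.0416667° lat → SW at lon -137.25°, lat 36.5417°.
latitude 36.5417, longitude -137.2500.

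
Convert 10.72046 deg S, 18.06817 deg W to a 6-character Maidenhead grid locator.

IH09xg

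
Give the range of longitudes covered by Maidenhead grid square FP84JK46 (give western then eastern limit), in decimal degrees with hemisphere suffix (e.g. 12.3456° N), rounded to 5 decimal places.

63.21667° W, 63.20833° W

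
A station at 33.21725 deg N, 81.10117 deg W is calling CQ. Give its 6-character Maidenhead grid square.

Shift to the Maidenhead origin (180°W, 90°S): lon 98.8988, lat 123.2173.
Field: lon ⌊98.8988/20⌋ = 4 → E; lat ⌊123.2173/10⌋ = 12 → M.
Square: lon ⌊18.8988/2⌋ = 9; lat ⌊3.2173/1⌋ = 3.
Subsquare: lon ⌊0.8988/0.0833333⌋ = 10 → k; lat ⌊0.2173/0.0416667⌋ = 5 → f.

EM93kf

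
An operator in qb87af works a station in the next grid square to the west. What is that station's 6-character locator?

Longitude subsquare a = 0; −1 → -1, wraps to 23 = x, carry into square.
Longitude square 8; −1 → 7.
The latitude characters are unchanged.

QB77xf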